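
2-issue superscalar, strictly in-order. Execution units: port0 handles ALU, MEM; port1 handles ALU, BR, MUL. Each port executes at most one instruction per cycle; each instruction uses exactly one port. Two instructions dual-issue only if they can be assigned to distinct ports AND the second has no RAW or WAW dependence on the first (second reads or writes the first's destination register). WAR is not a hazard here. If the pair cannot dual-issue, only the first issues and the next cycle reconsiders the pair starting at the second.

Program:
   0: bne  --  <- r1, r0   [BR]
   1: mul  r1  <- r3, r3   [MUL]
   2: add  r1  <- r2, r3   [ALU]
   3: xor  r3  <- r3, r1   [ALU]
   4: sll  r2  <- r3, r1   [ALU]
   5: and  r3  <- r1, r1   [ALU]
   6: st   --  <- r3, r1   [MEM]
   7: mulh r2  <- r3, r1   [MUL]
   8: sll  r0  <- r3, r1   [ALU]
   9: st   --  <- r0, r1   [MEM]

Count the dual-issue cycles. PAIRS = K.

PAIRS = 2

[0] i0  bne  -- no-port BR/MUL
[1] i1  mul  -- WAW r1
[2] i2  add  -- RAW r1
[3] i3  xor  -- RAW r3
[4] i4/i5  sll;and  -- 2-wide
[5] i6/i7  st;mulh  -- 2-wide
[6] i8  sll  -- RAW r0
[7] i9  st  -- tail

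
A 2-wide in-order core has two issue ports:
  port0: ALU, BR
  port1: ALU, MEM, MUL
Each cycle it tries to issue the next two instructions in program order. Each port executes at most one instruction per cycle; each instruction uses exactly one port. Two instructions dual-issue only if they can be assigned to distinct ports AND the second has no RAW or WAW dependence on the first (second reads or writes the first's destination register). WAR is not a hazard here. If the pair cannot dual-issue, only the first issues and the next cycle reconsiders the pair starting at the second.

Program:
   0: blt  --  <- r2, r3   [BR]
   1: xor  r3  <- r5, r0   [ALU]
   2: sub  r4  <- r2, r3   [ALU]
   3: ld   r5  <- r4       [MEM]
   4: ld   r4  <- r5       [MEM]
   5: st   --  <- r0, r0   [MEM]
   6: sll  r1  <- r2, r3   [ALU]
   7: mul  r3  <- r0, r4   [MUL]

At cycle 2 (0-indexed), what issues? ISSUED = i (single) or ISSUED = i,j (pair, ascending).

ISSUED = 3

t=0 i0/i1:blt.BR xor.ALU ; dual
t=1 i2:sub.ALU ; RAW r4
t=2 i3:ld.MEM ; no-port MEM/MEM
t=3 i4:ld.MEM ; no-port MEM/MEM
t=4 i5/i6:st.MEM sll.ALU ; dual
t=5 i7:mul.MUL ; tail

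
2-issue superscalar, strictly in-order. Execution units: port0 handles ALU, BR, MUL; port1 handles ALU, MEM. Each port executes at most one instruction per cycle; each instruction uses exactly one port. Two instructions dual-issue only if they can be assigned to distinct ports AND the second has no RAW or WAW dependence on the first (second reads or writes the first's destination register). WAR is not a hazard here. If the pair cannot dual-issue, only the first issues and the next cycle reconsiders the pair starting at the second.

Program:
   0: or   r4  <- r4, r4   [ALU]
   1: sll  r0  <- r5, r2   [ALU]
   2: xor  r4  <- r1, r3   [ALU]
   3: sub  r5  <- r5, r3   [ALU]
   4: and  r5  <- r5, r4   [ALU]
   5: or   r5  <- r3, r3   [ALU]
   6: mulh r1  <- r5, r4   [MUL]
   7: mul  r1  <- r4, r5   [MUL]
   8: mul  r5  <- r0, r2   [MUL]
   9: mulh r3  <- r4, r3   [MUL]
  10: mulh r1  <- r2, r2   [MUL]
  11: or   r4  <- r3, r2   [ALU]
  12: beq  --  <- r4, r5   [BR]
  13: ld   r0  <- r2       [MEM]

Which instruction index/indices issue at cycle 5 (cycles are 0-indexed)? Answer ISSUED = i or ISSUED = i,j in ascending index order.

ISSUED = 7

c0: i0+i1 or;sll  2-wide
c1: i2+i3 xor;sub  2-wide
c2: i4 and  WAW r5
c3: i5 or  RAW r5
c4: i6 mulh  no-port MUL/MUL
c5: i7 mul  no-port MUL/MUL
c6: i8 mul  no-port MUL/MUL
c7: i9 mulh  no-port MUL/MUL
c8: i10+i11 mulh;or  2-wide
c9: i12+i13 beq;ld  2-wide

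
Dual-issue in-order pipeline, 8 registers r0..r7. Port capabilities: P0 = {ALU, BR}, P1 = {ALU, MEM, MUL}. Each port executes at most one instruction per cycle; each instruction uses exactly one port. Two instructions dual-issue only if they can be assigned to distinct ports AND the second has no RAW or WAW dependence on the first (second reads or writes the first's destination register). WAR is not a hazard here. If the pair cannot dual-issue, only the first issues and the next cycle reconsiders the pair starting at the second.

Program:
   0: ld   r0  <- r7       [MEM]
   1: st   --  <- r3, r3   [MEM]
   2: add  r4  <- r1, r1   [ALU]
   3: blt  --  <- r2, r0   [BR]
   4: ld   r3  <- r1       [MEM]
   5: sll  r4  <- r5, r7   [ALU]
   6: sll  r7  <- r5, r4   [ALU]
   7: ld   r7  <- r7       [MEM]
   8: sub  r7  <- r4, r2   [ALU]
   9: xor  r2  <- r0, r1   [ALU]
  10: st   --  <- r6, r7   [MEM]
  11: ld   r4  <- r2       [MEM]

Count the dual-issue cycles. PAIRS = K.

PAIRS = 3

0. ld.MEM @i0  | no-port MEM/MEM
1. st.MEM+add.ALU @i1,i2  | pair
2. blt.BR+ld.MEM @i3,i4  | pair
3. sll.ALU @i5  | RAW r4
4. sll.ALU @i6  | RAW+WAW r7
5. ld.MEM @i7  | WAW r7
6. sub.ALU+xor.ALU @i8,i9  | pair
7. st.MEM @i10  | no-port MEM/MEM
8. ld.MEM @i11  | tail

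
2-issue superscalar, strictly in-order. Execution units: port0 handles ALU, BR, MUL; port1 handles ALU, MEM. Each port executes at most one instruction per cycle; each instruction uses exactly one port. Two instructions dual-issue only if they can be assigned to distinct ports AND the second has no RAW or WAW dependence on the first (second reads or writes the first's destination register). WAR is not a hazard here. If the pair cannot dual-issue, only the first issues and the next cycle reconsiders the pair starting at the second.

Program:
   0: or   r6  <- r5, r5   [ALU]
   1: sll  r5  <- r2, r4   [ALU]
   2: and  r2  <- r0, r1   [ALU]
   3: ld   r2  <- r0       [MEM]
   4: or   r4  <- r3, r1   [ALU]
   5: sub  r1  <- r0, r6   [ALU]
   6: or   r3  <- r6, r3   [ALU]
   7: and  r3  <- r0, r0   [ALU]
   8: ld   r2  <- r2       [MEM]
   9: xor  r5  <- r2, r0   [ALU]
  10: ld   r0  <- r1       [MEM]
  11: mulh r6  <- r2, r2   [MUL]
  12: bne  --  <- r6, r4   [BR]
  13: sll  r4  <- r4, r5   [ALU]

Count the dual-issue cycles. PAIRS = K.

c0: i0,i1 or.ALU;sll.ALU  dual
c1: i2 and.ALU  WAW r2
c2: i3,i4 ld.MEM;or.ALU  dual
c3: i5,i6 sub.ALU;or.ALU  dual
c4: i7,i8 and.ALU;ld.MEM  dual
c5: i9,i10 xor.ALU;ld.MEM  dual
c6: i11 mulh.MUL  no-port MUL/BR
c7: i12,i13 bne.BR;sll.ALU  dual

PAIRS = 6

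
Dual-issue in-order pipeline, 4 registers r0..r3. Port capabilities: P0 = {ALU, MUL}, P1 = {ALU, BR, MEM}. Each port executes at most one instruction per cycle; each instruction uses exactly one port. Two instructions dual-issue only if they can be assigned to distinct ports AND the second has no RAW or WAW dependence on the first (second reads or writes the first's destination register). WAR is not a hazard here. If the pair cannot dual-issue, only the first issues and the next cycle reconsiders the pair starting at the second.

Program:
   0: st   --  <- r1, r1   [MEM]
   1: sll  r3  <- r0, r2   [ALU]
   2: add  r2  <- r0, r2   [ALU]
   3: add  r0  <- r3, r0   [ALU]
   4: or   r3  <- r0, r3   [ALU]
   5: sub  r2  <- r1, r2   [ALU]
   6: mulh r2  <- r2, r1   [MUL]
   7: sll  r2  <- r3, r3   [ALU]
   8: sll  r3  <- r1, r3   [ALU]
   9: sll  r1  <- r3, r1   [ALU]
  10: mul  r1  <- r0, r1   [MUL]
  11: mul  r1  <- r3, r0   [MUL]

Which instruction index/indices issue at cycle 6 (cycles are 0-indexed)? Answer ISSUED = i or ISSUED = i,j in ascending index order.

ISSUED = 10

[0] i0,i1  st sll  -- pair
[1] i2,i3  add add  -- pair
[2] i4,i5  or sub  -- pair
[3] i6  mulh  -- WAW r2
[4] i7,i8  sll sll  -- pair
[5] i9  sll  -- RAW+WAW r1
[6] i10  mul  -- no-port MUL/MUL
[7] i11  mul  -- tail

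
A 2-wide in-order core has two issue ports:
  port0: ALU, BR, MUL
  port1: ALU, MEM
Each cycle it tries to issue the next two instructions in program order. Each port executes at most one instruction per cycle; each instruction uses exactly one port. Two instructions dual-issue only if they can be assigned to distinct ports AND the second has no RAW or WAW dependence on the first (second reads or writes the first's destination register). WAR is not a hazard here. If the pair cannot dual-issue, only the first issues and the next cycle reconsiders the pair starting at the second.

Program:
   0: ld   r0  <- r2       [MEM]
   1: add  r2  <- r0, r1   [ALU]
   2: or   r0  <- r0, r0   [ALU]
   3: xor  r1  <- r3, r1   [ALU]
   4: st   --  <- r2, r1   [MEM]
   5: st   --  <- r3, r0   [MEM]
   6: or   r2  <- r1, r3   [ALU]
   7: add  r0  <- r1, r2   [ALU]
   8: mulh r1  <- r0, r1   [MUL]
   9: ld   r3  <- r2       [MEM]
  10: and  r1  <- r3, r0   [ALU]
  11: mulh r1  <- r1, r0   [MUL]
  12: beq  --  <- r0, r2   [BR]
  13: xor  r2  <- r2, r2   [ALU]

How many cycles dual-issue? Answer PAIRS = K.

  cy0 -> i0 (ld.MEM) RAW r0
  cy1 -> i1,i2 (add.ALU/or.ALU) dual
  cy2 -> i3 (xor.ALU) RAW r1
  cy3 -> i4 (st.MEM) no-port MEM/MEM
  cy4 -> i5,i6 (st.MEM/or.ALU) dual
  cy5 -> i7 (add.ALU) RAW r0
  cy6 -> i8,i9 (mulh.MUL/ld.MEM) dual
  cy7 -> i10 (and.ALU) RAW+WAW r1
  cy8 -> i11 (mulh.MUL) no-port MUL/BR
  cy9 -> i12,i13 (beq.BR/xor.ALU) dual

PAIRS = 4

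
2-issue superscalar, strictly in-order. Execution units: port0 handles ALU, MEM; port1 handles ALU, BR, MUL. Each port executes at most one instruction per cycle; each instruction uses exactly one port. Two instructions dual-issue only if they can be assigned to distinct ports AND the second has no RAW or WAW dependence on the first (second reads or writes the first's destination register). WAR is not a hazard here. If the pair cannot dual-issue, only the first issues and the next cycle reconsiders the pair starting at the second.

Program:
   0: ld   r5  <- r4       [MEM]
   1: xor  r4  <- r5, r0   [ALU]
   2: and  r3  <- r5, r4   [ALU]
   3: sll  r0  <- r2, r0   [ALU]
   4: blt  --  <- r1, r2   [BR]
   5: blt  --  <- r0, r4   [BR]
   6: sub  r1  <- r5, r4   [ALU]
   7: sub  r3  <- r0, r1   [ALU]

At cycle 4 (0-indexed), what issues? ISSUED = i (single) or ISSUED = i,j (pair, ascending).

ISSUED = 5,6

t=0 i0:ld.MEM ; RAW r5
t=1 i1:xor.ALU ; RAW r4
t=2 i2+i3:and.ALU;sll.ALU ; 2-wide
t=3 i4:blt.BR ; no-port BR/BR
t=4 i5+i6:blt.BR;sub.ALU ; 2-wide
t=5 i7:sub.ALU ; tail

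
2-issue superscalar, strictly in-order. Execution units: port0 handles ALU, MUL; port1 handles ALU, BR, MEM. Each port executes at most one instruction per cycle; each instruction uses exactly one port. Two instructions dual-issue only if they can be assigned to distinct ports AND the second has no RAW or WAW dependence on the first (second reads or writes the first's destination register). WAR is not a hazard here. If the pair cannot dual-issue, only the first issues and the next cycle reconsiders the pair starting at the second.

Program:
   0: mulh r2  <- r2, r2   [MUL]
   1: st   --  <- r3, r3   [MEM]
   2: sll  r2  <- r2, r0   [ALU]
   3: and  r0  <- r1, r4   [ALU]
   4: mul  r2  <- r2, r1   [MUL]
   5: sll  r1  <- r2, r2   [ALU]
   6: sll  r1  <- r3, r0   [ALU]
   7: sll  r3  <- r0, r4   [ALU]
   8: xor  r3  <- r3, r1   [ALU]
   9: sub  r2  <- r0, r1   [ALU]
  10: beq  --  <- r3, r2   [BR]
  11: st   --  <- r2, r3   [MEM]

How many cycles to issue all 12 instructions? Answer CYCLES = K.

[0] i0,i1  mulh;st  -- 2-wide
[1] i2,i3  sll;and  -- 2-wide
[2] i4  mul  -- RAW r2
[3] i5  sll  -- WAW r1
[4] i6,i7  sll;sll  -- 2-wide
[5] i8,i9  xor;sub  -- 2-wide
[6] i10  beq  -- no-port BR/MEM
[7] i11  st  -- tail

CYCLES = 8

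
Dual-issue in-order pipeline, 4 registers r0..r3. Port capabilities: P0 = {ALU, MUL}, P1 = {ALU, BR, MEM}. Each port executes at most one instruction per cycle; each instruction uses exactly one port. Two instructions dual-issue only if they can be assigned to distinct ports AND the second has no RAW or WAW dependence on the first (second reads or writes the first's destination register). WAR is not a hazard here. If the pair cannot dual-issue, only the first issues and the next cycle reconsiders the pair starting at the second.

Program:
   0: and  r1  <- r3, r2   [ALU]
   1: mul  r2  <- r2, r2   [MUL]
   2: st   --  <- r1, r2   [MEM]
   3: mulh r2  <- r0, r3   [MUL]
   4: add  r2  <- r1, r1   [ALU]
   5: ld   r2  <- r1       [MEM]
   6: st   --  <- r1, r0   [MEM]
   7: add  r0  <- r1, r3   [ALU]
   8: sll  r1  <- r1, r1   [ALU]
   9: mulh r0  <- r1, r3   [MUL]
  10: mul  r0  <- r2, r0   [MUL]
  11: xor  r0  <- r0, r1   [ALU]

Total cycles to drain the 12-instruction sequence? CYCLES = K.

c0: i0/i1 and.ALU mul.MUL  pair
c1: i2/i3 st.MEM mulh.MUL  pair
c2: i4 add.ALU  WAW r2
c3: i5 ld.MEM  no-port MEM/MEM
c4: i6/i7 st.MEM add.ALU  pair
c5: i8 sll.ALU  RAW r1
c6: i9 mulh.MUL  no-port MUL/MUL
c7: i10 mul.MUL  RAW+WAW r0
c8: i11 xor.ALU  tail

CYCLES = 9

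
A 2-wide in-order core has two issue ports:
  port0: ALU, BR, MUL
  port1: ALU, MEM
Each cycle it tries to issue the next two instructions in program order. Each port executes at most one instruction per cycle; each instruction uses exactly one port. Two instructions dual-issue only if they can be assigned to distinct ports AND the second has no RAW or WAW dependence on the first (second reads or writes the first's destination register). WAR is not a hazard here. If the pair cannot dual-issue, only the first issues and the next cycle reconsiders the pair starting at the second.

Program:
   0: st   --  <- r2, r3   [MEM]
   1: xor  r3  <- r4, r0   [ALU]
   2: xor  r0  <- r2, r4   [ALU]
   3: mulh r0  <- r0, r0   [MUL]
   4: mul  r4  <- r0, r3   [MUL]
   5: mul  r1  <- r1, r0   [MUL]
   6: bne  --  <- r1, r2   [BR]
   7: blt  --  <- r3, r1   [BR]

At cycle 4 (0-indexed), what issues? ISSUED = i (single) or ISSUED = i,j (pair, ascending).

ISSUED = 5

#0 head=0: st.MEM;xor.ALU i0+i1 pair
#1 head=2: xor.ALU i2 RAW+WAW r0
#2 head=3: mulh.MUL i3 no-port MUL/MUL
#3 head=4: mul.MUL i4 no-port MUL/MUL
#4 head=5: mul.MUL i5 no-port MUL/BR
#5 head=6: bne.BR i6 no-port BR/BR
#6 head=7: blt.BR i7 tail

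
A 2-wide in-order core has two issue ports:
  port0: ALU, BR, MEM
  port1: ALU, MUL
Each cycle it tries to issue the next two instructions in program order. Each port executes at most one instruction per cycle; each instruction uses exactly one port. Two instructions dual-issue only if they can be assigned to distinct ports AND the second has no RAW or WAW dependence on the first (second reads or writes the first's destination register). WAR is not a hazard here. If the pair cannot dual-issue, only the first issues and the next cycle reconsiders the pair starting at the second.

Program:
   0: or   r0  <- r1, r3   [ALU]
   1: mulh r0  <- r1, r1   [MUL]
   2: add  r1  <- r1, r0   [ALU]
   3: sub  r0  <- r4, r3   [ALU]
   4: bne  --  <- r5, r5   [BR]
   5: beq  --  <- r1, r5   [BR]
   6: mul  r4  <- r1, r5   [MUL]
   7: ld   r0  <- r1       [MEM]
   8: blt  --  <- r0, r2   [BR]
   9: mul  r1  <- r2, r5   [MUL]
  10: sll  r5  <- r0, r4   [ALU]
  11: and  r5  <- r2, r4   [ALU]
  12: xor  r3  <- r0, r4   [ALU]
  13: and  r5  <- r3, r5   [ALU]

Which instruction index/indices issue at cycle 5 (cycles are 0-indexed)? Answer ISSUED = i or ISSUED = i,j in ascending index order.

ISSUED = 7

c0: i0 or.ALU  WAW r0
c1: i1 mulh.MUL  RAW r0
c2: i2+i3 add.ALU sub.ALU  pair
c3: i4 bne.BR  no-port BR/BR
c4: i5+i6 beq.BR mul.MUL  pair
c5: i7 ld.MEM  no-port MEM/BR
c6: i8+i9 blt.BR mul.MUL  pair
c7: i10 sll.ALU  WAW r5
c8: i11+i12 and.ALU xor.ALU  pair
c9: i13 and.ALU  tail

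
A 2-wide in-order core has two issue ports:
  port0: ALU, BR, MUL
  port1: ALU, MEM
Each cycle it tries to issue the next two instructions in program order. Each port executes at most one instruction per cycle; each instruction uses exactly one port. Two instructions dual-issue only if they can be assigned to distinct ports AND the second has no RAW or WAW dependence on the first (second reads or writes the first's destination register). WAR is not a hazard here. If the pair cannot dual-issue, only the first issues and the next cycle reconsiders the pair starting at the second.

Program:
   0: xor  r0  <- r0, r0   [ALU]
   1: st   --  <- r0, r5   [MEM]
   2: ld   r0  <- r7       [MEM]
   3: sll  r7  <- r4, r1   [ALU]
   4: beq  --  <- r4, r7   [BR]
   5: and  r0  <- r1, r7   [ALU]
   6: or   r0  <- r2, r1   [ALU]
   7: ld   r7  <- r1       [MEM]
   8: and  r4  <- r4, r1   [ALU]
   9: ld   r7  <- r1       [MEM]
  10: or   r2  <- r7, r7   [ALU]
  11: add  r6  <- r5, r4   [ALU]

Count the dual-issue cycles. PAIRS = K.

0. xor @i0  | RAW r0
1. st @i1  | no-port MEM/MEM
2. ld;sll @i2+i3  | 2-wide
3. beq;and @i4+i5  | 2-wide
4. or;ld @i6+i7  | 2-wide
5. and;ld @i8+i9  | 2-wide
6. or;add @i10+i11  | 2-wide

PAIRS = 5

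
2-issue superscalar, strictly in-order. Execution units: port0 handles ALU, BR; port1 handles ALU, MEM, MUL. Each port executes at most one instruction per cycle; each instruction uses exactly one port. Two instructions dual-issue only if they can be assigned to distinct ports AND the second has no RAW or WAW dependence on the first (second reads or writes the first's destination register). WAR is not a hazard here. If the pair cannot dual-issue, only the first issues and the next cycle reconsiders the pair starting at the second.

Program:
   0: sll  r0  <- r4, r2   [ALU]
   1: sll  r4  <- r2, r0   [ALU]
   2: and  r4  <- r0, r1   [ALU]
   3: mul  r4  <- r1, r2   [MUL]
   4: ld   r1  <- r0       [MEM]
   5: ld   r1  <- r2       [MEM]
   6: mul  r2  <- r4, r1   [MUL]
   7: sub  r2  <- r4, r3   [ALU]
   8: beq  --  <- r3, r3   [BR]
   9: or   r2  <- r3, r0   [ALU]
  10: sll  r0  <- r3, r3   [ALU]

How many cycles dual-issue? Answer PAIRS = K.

PAIRS = 2

#0 head=0: sll i0 RAW r0
#1 head=1: sll i1 WAW r4
#2 head=2: and i2 WAW r4
#3 head=3: mul i3 no-port MUL/MEM
#4 head=4: ld i4 no-port MEM/MEM
#5 head=5: ld i5 no-port MEM/MUL
#6 head=6: mul i6 WAW r2
#7 head=7: sub/beq i7&i8 pair
#8 head=9: or/sll i9&i10 pair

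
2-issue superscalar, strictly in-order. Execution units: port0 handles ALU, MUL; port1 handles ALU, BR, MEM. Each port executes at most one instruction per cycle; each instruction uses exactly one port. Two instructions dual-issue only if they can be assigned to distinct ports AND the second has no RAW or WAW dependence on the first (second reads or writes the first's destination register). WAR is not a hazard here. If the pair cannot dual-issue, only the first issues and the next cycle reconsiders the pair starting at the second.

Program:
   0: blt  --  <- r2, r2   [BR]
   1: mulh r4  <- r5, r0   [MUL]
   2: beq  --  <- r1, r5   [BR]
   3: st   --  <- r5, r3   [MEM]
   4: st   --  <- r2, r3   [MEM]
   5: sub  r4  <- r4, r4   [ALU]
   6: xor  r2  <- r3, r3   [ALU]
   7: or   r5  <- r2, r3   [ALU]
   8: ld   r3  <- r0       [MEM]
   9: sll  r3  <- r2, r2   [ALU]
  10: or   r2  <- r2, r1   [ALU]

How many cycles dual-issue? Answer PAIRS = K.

#0 head=0: blt+mulh i0/i1 pair
#1 head=2: beq i2 no-port BR/MEM
#2 head=3: st i3 no-port MEM/MEM
#3 head=4: st+sub i4/i5 pair
#4 head=6: xor i6 RAW r2
#5 head=7: or+ld i7/i8 pair
#6 head=9: sll+or i9/i10 pair

PAIRS = 4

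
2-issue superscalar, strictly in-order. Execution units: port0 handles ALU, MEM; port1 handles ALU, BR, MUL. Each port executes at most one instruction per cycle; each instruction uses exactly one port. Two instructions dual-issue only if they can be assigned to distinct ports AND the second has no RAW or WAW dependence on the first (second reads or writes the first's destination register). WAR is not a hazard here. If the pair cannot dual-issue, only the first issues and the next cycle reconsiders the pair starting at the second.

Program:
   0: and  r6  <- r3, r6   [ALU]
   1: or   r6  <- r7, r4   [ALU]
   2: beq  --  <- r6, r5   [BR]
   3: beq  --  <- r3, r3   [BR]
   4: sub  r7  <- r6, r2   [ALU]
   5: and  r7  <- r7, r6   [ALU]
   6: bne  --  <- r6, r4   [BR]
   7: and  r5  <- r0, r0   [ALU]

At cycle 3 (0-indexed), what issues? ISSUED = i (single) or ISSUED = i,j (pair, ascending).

[0] i0  and.ALU  -- WAW r6
[1] i1  or.ALU  -- RAW r6
[2] i2  beq.BR  -- no-port BR/BR
[3] i3&i4  beq.BR+sub.ALU  -- pair
[4] i5&i6  and.ALU+bne.BR  -- pair
[5] i7  and.ALU  -- tail

ISSUED = 3,4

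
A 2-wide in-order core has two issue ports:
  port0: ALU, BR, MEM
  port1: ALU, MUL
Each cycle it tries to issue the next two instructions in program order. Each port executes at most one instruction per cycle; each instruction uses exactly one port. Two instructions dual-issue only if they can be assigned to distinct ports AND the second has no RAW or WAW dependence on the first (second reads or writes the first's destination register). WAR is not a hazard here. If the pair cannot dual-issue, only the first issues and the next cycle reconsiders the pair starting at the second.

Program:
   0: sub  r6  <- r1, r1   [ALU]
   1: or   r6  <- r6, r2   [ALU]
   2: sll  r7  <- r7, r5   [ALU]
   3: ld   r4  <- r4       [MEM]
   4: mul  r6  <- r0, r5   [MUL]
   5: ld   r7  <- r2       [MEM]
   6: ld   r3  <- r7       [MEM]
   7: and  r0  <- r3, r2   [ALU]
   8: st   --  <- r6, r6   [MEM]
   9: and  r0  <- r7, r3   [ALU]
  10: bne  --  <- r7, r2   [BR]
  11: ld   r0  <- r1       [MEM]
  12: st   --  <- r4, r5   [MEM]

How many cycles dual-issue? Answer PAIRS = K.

#0 head=0: sub.ALU i0 RAW+WAW r6
#1 head=1: or.ALU;sll.ALU i1/i2 pair
#2 head=3: ld.MEM;mul.MUL i3/i4 pair
#3 head=5: ld.MEM i5 no-port MEM/MEM
#4 head=6: ld.MEM i6 RAW r3
#5 head=7: and.ALU;st.MEM i7/i8 pair
#6 head=9: and.ALU;bne.BR i9/i10 pair
#7 head=11: ld.MEM i11 no-port MEM/MEM
#8 head=12: st.MEM i12 tail

PAIRS = 4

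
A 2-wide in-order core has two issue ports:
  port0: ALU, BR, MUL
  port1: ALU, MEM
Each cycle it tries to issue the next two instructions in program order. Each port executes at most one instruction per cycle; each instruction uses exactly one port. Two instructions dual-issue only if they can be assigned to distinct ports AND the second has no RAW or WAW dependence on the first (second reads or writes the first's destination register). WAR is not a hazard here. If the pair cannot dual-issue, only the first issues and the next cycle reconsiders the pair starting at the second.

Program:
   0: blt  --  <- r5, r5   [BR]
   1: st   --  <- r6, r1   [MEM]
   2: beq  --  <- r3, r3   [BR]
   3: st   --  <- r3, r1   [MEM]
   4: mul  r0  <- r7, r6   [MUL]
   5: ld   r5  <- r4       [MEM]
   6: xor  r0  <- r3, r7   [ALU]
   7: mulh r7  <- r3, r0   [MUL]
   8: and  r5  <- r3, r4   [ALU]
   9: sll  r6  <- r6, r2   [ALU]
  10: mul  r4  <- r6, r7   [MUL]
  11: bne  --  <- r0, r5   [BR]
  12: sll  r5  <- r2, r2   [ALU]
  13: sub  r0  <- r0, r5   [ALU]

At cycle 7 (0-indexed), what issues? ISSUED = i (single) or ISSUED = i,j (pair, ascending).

ISSUED = 11,12

0. blt/st @i0/i1  | 2-wide
1. beq/st @i2/i3  | 2-wide
2. mul/ld @i4/i5  | 2-wide
3. xor @i6  | RAW r0
4. mulh/and @i7/i8  | 2-wide
5. sll @i9  | RAW r6
6. mul @i10  | no-port MUL/BR
7. bne/sll @i11/i12  | 2-wide
8. sub @i13  | tail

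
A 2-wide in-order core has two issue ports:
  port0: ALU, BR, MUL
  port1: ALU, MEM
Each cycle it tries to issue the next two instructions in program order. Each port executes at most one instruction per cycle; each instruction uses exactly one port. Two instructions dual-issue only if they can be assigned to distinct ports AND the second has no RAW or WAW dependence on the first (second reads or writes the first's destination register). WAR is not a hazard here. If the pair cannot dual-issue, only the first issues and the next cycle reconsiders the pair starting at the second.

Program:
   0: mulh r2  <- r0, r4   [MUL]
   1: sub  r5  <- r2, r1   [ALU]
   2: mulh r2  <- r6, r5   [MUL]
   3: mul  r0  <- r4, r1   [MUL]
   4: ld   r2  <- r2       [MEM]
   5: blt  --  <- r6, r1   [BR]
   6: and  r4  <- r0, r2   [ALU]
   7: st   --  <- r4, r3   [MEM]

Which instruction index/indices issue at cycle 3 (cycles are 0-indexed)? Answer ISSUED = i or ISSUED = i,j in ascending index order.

ISSUED = 3,4

  cy0 -> i0 (mulh.MUL) RAW r2
  cy1 -> i1 (sub.ALU) RAW r5
  cy2 -> i2 (mulh.MUL) no-port MUL/MUL
  cy3 -> i3+i4 (mul.MUL+ld.MEM) 2-wide
  cy4 -> i5+i6 (blt.BR+and.ALU) 2-wide
  cy5 -> i7 (st.MEM) tail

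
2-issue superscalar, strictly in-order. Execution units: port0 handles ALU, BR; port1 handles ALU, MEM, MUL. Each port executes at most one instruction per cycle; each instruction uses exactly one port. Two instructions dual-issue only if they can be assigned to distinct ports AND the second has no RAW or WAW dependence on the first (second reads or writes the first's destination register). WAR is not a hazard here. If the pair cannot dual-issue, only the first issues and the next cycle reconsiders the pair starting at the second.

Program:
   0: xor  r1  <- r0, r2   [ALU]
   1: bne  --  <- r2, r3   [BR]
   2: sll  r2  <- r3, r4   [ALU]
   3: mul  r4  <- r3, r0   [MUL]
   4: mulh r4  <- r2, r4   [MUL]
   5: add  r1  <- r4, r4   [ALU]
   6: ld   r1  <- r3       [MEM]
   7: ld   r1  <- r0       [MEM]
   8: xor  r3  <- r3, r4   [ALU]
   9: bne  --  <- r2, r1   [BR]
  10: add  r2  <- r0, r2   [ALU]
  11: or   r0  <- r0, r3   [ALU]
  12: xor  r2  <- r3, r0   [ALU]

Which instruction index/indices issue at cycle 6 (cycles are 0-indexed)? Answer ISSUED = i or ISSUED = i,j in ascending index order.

  cy0 -> i0&i1 (xor/bne) pair
  cy1 -> i2&i3 (sll/mul) pair
  cy2 -> i4 (mulh) RAW r4
  cy3 -> i5 (add) WAW r1
  cy4 -> i6 (ld) no-port MEM/MEM
  cy5 -> i7&i8 (ld/xor) pair
  cy6 -> i9&i10 (bne/add) pair
  cy7 -> i11 (or) RAW r0
  cy8 -> i12 (xor) tail

ISSUED = 9,10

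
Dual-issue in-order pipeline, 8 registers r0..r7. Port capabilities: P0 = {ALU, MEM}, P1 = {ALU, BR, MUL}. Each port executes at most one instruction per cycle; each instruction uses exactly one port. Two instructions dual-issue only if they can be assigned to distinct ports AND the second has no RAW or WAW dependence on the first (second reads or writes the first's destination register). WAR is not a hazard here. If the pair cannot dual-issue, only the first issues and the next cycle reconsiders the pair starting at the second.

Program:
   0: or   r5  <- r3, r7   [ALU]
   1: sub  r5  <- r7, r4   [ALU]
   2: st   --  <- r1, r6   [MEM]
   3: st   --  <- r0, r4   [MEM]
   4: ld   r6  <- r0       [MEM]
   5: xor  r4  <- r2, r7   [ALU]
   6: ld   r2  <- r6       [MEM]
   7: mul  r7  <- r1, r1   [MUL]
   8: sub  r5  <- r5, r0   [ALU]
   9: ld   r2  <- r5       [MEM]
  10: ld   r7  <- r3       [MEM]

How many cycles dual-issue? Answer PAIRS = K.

PAIRS = 3

#0 head=0: or i0 WAW r5
#1 head=1: sub;st i1,i2 dual
#2 head=3: st i3 no-port MEM/MEM
#3 head=4: ld;xor i4,i5 dual
#4 head=6: ld;mul i6,i7 dual
#5 head=8: sub i8 RAW r5
#6 head=9: ld i9 no-port MEM/MEM
#7 head=10: ld i10 tail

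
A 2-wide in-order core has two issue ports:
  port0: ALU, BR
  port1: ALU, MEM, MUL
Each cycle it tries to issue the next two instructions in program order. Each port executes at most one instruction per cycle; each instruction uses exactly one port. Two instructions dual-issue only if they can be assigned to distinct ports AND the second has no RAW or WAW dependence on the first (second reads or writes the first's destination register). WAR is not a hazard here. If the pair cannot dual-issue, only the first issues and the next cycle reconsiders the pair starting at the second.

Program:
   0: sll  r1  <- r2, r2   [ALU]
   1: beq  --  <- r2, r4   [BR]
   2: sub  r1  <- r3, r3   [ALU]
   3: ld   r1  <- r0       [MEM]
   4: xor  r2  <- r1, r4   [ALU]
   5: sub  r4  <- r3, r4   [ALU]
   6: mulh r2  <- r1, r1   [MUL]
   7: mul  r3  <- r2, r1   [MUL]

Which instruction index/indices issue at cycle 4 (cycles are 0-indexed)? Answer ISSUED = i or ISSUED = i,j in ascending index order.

ISSUED = 6

[0] i0+i1  sll.ALU beq.BR  -- pair
[1] i2  sub.ALU  -- WAW r1
[2] i3  ld.MEM  -- RAW r1
[3] i4+i5  xor.ALU sub.ALU  -- pair
[4] i6  mulh.MUL  -- no-port MUL/MUL
[5] i7  mul.MUL  -- tail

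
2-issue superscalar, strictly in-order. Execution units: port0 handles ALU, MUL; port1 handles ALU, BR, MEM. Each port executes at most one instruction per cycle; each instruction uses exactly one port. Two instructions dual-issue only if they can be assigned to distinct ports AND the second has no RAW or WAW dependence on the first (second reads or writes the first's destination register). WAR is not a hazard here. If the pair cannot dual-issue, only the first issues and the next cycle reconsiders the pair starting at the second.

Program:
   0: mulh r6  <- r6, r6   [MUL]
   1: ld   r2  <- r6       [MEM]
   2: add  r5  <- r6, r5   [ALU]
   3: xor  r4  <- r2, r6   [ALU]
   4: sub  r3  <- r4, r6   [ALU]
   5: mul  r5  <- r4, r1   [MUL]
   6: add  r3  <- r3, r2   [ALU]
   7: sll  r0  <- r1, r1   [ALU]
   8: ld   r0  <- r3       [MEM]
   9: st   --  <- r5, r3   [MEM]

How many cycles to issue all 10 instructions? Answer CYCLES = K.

  cy0 -> i0 (mulh.MUL) RAW r6
  cy1 -> i1&i2 (ld.MEM;add.ALU) dual
  cy2 -> i3 (xor.ALU) RAW r4
  cy3 -> i4&i5 (sub.ALU;mul.MUL) dual
  cy4 -> i6&i7 (add.ALU;sll.ALU) dual
  cy5 -> i8 (ld.MEM) no-port MEM/MEM
  cy6 -> i9 (st.MEM) tail

CYCLES = 7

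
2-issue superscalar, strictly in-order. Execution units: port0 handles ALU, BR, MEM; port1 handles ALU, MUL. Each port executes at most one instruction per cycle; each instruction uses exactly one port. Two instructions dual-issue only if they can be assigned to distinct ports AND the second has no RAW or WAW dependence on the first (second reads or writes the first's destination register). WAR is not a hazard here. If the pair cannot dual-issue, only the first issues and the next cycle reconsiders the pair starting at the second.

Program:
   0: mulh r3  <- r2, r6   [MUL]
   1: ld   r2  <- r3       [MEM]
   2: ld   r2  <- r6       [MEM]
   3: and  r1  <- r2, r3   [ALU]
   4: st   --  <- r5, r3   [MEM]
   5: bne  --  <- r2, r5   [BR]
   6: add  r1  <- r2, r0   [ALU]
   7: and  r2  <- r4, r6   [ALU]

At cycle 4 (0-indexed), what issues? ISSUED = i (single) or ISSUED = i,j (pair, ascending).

ISSUED = 5,6

#0 head=0: mulh.MUL i0 RAW r3
#1 head=1: ld.MEM i1 no-port MEM/MEM
#2 head=2: ld.MEM i2 RAW r2
#3 head=3: and.ALU;st.MEM i3/i4 dual
#4 head=5: bne.BR;add.ALU i5/i6 dual
#5 head=7: and.ALU i7 tail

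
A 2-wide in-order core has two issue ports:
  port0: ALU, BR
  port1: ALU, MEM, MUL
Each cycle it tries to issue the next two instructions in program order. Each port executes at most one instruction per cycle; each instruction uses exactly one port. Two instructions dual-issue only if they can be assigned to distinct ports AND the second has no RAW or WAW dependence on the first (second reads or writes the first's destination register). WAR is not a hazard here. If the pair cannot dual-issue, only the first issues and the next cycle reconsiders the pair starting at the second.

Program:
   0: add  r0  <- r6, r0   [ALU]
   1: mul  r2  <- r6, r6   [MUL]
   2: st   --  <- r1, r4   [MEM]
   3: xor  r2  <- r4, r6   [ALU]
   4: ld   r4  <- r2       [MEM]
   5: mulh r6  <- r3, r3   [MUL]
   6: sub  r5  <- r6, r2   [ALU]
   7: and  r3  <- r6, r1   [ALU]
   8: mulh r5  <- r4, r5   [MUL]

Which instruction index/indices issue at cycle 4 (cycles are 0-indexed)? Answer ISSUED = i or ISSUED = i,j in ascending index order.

0. add/mul @i0/i1  | pair
1. st/xor @i2/i3  | pair
2. ld @i4  | no-port MEM/MUL
3. mulh @i5  | RAW r6
4. sub/and @i6/i7  | pair
5. mulh @i8  | tail

ISSUED = 6,7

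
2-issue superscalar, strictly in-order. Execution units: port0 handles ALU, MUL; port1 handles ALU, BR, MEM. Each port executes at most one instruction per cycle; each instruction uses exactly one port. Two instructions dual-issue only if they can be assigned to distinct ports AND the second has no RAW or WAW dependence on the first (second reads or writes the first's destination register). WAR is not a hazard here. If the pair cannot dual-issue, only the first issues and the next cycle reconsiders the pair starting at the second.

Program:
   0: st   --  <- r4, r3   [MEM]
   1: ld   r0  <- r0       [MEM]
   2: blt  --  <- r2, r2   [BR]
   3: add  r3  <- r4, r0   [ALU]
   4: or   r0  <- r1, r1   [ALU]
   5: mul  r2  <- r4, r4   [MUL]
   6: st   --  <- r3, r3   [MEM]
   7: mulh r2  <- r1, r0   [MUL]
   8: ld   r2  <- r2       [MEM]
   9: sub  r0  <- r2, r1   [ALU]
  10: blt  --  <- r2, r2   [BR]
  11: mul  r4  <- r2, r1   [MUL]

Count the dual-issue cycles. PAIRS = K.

PAIRS = 4

0. st @i0  | no-port MEM/MEM
1. ld @i1  | no-port MEM/BR
2. blt/add @i2,i3  | pair
3. or/mul @i4,i5  | pair
4. st/mulh @i6,i7  | pair
5. ld @i8  | RAW r2
6. sub/blt @i9,i10  | pair
7. mul @i11  | tail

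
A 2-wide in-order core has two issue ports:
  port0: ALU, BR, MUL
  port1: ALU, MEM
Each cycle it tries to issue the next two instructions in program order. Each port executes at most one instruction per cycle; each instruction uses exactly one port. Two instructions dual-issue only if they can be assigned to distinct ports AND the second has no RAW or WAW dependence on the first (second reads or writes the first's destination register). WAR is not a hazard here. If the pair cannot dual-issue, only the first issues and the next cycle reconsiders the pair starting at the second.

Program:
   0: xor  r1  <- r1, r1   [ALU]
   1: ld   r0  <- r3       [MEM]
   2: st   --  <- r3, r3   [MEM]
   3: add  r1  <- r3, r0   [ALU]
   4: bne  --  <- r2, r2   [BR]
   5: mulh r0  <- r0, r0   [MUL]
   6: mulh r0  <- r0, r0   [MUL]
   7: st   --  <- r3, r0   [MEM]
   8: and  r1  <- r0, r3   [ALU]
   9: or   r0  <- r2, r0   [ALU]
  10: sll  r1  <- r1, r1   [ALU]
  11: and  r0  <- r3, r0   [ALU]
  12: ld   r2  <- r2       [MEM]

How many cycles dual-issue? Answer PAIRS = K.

0. xor.ALU+ld.MEM @i0&i1  | dual
1. st.MEM+add.ALU @i2&i3  | dual
2. bne.BR @i4  | no-port BR/MUL
3. mulh.MUL @i5  | no-port MUL/MUL
4. mulh.MUL @i6  | RAW r0
5. st.MEM+and.ALU @i7&i8  | dual
6. or.ALU+sll.ALU @i9&i10  | dual
7. and.ALU+ld.MEM @i11&i12  | dual

PAIRS = 5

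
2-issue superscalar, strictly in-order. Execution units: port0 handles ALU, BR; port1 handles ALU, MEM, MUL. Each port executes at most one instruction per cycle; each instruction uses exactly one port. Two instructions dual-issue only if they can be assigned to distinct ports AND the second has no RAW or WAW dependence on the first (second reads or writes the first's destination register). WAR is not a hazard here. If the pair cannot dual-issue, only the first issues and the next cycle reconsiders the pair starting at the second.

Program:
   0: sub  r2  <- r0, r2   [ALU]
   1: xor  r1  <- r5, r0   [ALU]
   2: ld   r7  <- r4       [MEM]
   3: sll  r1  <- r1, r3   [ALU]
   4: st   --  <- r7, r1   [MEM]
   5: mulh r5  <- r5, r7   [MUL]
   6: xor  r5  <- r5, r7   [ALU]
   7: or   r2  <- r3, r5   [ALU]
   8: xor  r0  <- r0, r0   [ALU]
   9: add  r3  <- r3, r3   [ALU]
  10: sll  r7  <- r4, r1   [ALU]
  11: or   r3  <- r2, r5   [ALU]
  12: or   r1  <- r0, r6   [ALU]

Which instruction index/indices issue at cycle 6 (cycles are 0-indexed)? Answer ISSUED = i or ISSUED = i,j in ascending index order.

  cy0 -> i0/i1 (sub xor) 2-wide
  cy1 -> i2/i3 (ld sll) 2-wide
  cy2 -> i4 (st) no-port MEM/MUL
  cy3 -> i5 (mulh) RAW+WAW r5
  cy4 -> i6 (xor) RAW r5
  cy5 -> i7/i8 (or xor) 2-wide
  cy6 -> i9/i10 (add sll) 2-wide
  cy7 -> i11/i12 (or or) 2-wide

ISSUED = 9,10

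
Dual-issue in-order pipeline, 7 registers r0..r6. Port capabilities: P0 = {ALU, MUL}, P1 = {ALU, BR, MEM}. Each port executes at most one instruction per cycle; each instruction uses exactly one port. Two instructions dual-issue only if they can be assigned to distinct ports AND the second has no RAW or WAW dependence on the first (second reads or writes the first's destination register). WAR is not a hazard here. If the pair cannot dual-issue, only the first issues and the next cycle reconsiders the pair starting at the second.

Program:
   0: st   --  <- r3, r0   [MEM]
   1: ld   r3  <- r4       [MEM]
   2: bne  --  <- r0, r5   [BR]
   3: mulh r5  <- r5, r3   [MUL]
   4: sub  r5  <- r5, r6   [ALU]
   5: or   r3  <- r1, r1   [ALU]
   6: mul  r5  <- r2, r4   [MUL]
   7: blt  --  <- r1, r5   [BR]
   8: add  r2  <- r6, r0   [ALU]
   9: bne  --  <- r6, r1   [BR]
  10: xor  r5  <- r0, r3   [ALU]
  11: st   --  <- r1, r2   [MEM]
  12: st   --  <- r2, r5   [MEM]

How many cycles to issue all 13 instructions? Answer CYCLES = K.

CYCLES = 9

c0: i0 st  no-port MEM/MEM
c1: i1 ld  no-port MEM/BR
c2: i2,i3 bne mulh  dual
c3: i4,i5 sub or  dual
c4: i6 mul  RAW r5
c5: i7,i8 blt add  dual
c6: i9,i10 bne xor  dual
c7: i11 st  no-port MEM/MEM
c8: i12 st  tail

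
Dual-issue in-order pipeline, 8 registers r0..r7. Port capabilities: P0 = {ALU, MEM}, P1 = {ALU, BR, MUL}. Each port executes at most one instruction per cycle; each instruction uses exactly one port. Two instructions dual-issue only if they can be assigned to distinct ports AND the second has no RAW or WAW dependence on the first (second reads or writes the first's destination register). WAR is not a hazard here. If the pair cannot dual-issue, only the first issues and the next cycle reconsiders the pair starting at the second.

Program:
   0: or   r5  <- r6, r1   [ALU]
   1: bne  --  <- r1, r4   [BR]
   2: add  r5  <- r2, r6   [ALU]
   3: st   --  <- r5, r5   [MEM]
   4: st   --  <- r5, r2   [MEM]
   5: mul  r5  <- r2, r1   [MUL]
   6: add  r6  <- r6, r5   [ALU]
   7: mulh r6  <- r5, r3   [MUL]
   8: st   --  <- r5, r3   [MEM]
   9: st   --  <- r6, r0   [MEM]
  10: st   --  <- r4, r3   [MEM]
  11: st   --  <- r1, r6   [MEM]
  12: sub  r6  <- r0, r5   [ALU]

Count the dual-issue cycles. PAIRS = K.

[0] i0+i1  or.ALU+bne.BR  -- dual
[1] i2  add.ALU  -- RAW r5
[2] i3  st.MEM  -- no-port MEM/MEM
[3] i4+i5  st.MEM+mul.MUL  -- dual
[4] i6  add.ALU  -- WAW r6
[5] i7+i8  mulh.MUL+st.MEM  -- dual
[6] i9  st.MEM  -- no-port MEM/MEM
[7] i10  st.MEM  -- no-port MEM/MEM
[8] i11+i12  st.MEM+sub.ALU  -- dual

PAIRS = 4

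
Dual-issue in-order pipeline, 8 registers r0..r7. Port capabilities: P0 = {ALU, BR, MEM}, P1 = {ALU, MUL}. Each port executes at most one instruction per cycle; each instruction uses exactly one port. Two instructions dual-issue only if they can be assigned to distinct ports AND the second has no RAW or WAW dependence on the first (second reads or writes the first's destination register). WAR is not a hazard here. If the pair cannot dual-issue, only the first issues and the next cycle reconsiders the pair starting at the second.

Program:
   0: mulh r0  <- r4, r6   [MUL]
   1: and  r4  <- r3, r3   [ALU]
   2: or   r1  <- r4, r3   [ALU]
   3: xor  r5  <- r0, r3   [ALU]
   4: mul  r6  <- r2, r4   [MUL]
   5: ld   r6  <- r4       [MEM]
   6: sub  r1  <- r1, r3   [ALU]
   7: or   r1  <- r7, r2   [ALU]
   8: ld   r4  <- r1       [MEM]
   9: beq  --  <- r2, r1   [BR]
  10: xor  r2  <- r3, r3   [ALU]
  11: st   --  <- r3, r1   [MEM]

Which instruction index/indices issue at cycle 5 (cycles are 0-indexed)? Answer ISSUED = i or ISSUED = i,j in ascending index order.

ISSUED = 8

t=0 i0+i1:mulh.MUL;and.ALU ; dual
t=1 i2+i3:or.ALU;xor.ALU ; dual
t=2 i4:mul.MUL ; WAW r6
t=3 i5+i6:ld.MEM;sub.ALU ; dual
t=4 i7:or.ALU ; RAW r1
t=5 i8:ld.MEM ; no-port MEM/BR
t=6 i9+i10:beq.BR;xor.ALU ; dual
t=7 i11:st.MEM ; tail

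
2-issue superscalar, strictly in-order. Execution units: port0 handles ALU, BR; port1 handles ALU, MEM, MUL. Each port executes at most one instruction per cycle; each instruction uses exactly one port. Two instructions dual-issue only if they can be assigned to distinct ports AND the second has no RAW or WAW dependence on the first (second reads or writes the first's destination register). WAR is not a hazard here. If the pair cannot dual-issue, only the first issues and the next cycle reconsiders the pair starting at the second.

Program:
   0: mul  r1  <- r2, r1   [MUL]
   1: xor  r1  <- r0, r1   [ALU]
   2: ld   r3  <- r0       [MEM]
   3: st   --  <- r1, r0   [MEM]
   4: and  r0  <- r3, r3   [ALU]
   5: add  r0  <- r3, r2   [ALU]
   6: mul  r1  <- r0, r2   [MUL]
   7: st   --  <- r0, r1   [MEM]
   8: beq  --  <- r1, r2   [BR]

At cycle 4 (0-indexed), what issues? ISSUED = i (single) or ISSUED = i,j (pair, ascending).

ISSUED = 6

#0 head=0: mul i0 RAW+WAW r1
#1 head=1: xor/ld i1&i2 2-wide
#2 head=3: st/and i3&i4 2-wide
#3 head=5: add i5 RAW r0
#4 head=6: mul i6 no-port MUL/MEM
#5 head=7: st/beq i7&i8 2-wide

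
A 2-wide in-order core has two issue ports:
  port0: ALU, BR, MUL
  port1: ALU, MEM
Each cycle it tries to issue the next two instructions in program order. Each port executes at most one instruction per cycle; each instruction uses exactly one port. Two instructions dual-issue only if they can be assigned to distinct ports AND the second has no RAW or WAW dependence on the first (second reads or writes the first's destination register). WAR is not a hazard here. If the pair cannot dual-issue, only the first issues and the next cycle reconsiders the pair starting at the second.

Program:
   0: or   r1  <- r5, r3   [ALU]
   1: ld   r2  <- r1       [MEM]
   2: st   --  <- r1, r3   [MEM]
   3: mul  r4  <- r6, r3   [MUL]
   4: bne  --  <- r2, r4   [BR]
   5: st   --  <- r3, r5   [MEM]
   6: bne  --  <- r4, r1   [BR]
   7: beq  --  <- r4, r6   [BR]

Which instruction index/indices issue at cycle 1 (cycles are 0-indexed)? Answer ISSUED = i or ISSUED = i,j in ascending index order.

ISSUED = 1

#0 head=0: or.ALU i0 RAW r1
#1 head=1: ld.MEM i1 no-port MEM/MEM
#2 head=2: st.MEM/mul.MUL i2&i3 pair
#3 head=4: bne.BR/st.MEM i4&i5 pair
#4 head=6: bne.BR i6 no-port BR/BR
#5 head=7: beq.BR i7 tail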